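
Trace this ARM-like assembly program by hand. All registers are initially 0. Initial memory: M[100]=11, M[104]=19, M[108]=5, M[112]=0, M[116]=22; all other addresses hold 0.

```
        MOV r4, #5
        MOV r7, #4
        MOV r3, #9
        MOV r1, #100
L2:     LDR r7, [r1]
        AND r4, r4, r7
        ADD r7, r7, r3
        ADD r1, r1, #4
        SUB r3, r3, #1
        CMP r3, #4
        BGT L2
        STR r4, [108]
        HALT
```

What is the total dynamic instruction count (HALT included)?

MOV r4, #5 → r4=5
MOV r7, #4 → r7=4
MOV r3, #9 → r3=9
MOV r1, #100 → r1=100
LDR r7, [r1] → r7=M[100]=11
AND r4, r4, r7 → r4=5&11=1
ADD r7, r7, r3 → r7=11+9=20
ADD r1, r1, #4 → r1=100+4=104
SUB r3, r3, #1 → r3=9-1=8
CMP r3, #4  (cmp 8,4)
BGT L2: taken
LDR r7, [r1] → r7=M[104]=19
AND r4, r4, r7 → r4=1&19=1
ADD r7, r7, r3 → r7=19+8=27
ADD r1, r1, #4 → r1=104+4=108
SUB r3, r3, #1 → r3=8-1=7
CMP r3, #4  (cmp 7,4)
BGT L2: taken
LDR r7, [r1] → r7=M[108]=5
AND r4, r4, r7 → r4=1&5=1
ADD r7, r7, r3 → r7=5+7=12
ADD r1, r1, #4 → r1=108+4=112
SUB r3, r3, #1 → r3=7-1=6
CMP r3, #4  (cmp 6,4)
BGT L2: taken
LDR r7, [r1] → r7=M[112]=0
AND r4, r4, r7 → r4=1&0=0
ADD r7, r7, r3 → r7=0+6=6
ADD r1, r1, #4 → r1=112+4=116
SUB r3, r3, #1 → r3=6-1=5
CMP r3, #4  (cmp 5,4)
BGT L2: taken
LDR r7, [r1] → r7=M[116]=22
AND r4, r4, r7 → r4=0&22=0
ADD r7, r7, r3 → r7=22+5=27
ADD r1, r1, #4 → r1=116+4=120
SUB r3, r3, #1 → r3=5-1=4
CMP r3, #4  (cmp 4,4)
BGT L2: not taken
STR r4, [108] → M[108]=0
halt.
Total executed instructions: 41.

41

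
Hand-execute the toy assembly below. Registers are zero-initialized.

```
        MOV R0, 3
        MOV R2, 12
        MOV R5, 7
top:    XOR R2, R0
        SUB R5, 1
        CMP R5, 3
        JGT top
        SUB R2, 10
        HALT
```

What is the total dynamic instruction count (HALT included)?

after MOV R0, 3: R0=3
after MOV R2, 12: R2=12
after MOV R5, 7: R5=7
after XOR R2, R0: R2=12^3=15
after SUB R5, 1: R5=7-1=6
CMP R5, 3  (cmp 6,3)
JGT top: taken
after XOR R2, R0: R2=15^3=12
after SUB R5, 1: R5=6-1=5
CMP R5, 3  (cmp 5,3)
JGT top: taken
after XOR R2, R0: R2=12^3=15
after SUB R5, 1: R5=5-1=4
CMP R5, 3  (cmp 4,3)
JGT top: taken
after XOR R2, R0: R2=15^3=12
after SUB R5, 1: R5=4-1=3
CMP R5, 3  (cmp 3,3)
JGT top: not taken
after SUB R2, 10: R2=12-10=2
halt.
Total executed instructions: 21.

21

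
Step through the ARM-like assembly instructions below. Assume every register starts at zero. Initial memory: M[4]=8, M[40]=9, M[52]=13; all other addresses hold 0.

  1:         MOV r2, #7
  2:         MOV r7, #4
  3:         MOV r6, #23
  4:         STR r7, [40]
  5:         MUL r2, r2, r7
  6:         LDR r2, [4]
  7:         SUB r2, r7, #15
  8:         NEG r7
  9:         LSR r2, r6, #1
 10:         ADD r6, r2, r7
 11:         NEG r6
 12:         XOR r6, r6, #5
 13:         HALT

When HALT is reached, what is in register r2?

r2=7
r7=4
r6=23
STR r7, [40] → M[40]=4
r2=7*4=28
r2=M[4]=8
r2=4-15=-11
r7=-(4)=-4
r2=23>>1=11
r6=11+(-4)=7
r6=-(7)=-7
r6=(-7)^5=-4
halt.

11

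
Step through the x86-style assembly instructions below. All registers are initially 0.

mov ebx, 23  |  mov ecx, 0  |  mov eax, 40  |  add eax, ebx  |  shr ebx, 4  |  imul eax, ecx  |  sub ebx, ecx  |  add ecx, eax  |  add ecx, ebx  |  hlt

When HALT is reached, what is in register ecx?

mov ebx, 23 → ebx=23
mov ecx, 0 → ecx=0
mov eax, 40 → eax=40
add eax, ebx → eax=40+23=63
shr ebx, 4 → ebx=23>>4=1
imul eax, ecx → eax=63*0=0
sub ebx, ecx → ebx=1-0=1
add ecx, eax → ecx=0+0=0
add ecx, ebx → ecx=0+1=1
halt.

1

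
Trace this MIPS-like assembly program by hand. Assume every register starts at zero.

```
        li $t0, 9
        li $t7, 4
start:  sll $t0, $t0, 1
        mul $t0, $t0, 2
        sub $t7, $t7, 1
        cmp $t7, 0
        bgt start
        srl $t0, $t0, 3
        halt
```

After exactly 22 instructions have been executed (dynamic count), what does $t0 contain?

li $t0, 9 → $t0=9
li $t7, 4 → $t7=4
sll $t0, $t0, 1 → $t0=9<<1=18
mul $t0, $t0, 2 → $t0=18*2=36
sub $t7, $t7, 1 → $t7=4-1=3
cmp $t7, 0  (cmp 3,0)
bgt start: taken
sll $t0, $t0, 1 → $t0=36<<1=72
mul $t0, $t0, 2 → $t0=72*2=144
sub $t7, $t7, 1 → $t7=3-1=2
cmp $t7, 0  (cmp 2,0)
bgt start: taken
sll $t0, $t0, 1 → $t0=144<<1=288
mul $t0, $t0, 2 → $t0=288*2=576
sub $t7, $t7, 1 → $t7=2-1=1
cmp $t7, 0  (cmp 1,0)
bgt start: taken
sll $t0, $t0, 1 → $t0=576<<1=1152
mul $t0, $t0, 2 → $t0=1152*2=2304
sub $t7, $t7, 1 → $t7=1-1=0
cmp $t7, 0  (cmp 0,0)
bgt start: not taken
After step 22: $t0 = 2304.

2304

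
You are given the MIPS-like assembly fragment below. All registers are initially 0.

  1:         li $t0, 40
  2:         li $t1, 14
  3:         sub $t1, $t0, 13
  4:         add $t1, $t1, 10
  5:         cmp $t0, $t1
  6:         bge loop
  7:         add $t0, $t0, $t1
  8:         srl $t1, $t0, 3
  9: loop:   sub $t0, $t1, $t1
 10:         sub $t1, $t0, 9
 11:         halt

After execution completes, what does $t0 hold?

$t0=40
$t1=14
$t1=40-13=27
$t1=27+10=37
cmp $t0, $t1  (cmp 40,37)
bge loop: taken
$t0=37-37=0
$t1=0-9=-9
halt.

0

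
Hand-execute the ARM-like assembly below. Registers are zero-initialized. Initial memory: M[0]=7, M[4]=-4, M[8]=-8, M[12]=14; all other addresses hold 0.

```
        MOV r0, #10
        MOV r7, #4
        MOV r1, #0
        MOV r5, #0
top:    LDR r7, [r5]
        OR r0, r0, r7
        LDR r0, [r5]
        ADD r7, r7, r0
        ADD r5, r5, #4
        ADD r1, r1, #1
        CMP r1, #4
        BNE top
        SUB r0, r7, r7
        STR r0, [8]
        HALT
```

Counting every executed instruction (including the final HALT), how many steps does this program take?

39

r0=10
r7=4
r1=0
r5=0
r7=M[0]=7
r0=10|7=15
r0=M[0]=7
r7=7+7=14
r5=0+4=4
r1=0+1=1
CMP r1, #4  (cmp 1,4)
BNE top: taken
r7=M[4]=-4
r0=7|(-4)=-1
r0=M[4]=-4
r7=(-4)+(-4)=-8
r5=4+4=8
r1=1+1=2
CMP r1, #4  (cmp 2,4)
BNE top: taken
r7=M[8]=-8
r0=(-4)|(-8)=-4
r0=M[8]=-8
r7=(-8)+(-8)=-16
r5=8+4=12
r1=2+1=3
CMP r1, #4  (cmp 3,4)
BNE top: taken
r7=M[12]=14
r0=(-8)|14=-2
r0=M[12]=14
r7=14+14=28
r5=12+4=16
r1=3+1=4
CMP r1, #4  (cmp 4,4)
BNE top: not taken
r0=28-28=0
STR r0, [8] → M[8]=0
halt.
Total executed instructions: 39.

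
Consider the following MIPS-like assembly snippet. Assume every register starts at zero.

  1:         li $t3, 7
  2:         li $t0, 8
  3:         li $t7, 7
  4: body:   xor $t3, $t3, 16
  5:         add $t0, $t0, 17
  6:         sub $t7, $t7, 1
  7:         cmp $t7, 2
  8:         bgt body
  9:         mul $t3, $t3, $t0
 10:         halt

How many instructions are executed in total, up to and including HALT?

after li $t3, 7: $t3=7
after li $t0, 8: $t0=8
after li $t7, 7: $t7=7
after xor $t3, $t3, 16: $t3=7^16=23
after add $t0, $t0, 17: $t0=8+17=25
after sub $t7, $t7, 1: $t7=7-1=6
cmp $t7, 2  (cmp 6,2)
bgt body: taken
after xor $t3, $t3, 16: $t3=23^16=7
after add $t0, $t0, 17: $t0=25+17=42
after sub $t7, $t7, 1: $t7=6-1=5
cmp $t7, 2  (cmp 5,2)
bgt body: taken
after xor $t3, $t3, 16: $t3=7^16=23
after add $t0, $t0, 17: $t0=42+17=59
after sub $t7, $t7, 1: $t7=5-1=4
cmp $t7, 2  (cmp 4,2)
bgt body: taken
after xor $t3, $t3, 16: $t3=23^16=7
after add $t0, $t0, 17: $t0=59+17=76
after sub $t7, $t7, 1: $t7=4-1=3
cmp $t7, 2  (cmp 3,2)
bgt body: taken
after xor $t3, $t3, 16: $t3=7^16=23
after add $t0, $t0, 17: $t0=76+17=93
after sub $t7, $t7, 1: $t7=3-1=2
cmp $t7, 2  (cmp 2,2)
bgt body: not taken
after mul $t3, $t3, $t0: $t3=23*93=2139
halt.
Total executed instructions: 30.

30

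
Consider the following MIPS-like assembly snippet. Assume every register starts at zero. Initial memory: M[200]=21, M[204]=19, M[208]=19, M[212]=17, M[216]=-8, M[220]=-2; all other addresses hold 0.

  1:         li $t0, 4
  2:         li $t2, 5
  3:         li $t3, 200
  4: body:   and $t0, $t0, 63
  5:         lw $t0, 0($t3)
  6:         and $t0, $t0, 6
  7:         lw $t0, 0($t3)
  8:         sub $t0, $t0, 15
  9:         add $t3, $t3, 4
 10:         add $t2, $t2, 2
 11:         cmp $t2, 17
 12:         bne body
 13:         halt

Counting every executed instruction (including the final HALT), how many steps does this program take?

$t0=4
$t2=5
$t3=200
$t0=4&63=4
$t0=M[200]=21
$t0=21&6=4
$t0=M[200]=21
$t0=21-15=6
$t3=200+4=204
$t2=5+2=7
cmp $t2, 17  (cmp 7,17)
bne body: taken
$t0=6&63=6
$t0=M[204]=19
$t0=19&6=2
$t0=M[204]=19
$t0=19-15=4
$t3=204+4=208
$t2=7+2=9
cmp $t2, 17  (cmp 9,17)
bne body: taken
$t0=4&63=4
$t0=M[208]=19
$t0=19&6=2
$t0=M[208]=19
$t0=19-15=4
$t3=208+4=212
$t2=9+2=11
cmp $t2, 17  (cmp 11,17)
bne body: taken
$t0=4&63=4
$t0=M[212]=17
$t0=17&6=0
$t0=M[212]=17
$t0=17-15=2
$t3=212+4=216
$t2=11+2=13
cmp $t2, 17  (cmp 13,17)
bne body: taken
$t0=2&63=2
$t0=M[216]=-8
$t0=(-8)&6=0
$t0=M[216]=-8
$t0=(-8)-15=-23
$t3=216+4=220
$t2=13+2=15
cmp $t2, 17  (cmp 15,17)
bne body: taken
$t0=(-23)&63=41
$t0=M[220]=-2
$t0=(-2)&6=6
$t0=M[220]=-2
$t0=(-2)-15=-17
$t3=220+4=224
$t2=15+2=17
cmp $t2, 17  (cmp 17,17)
bne body: not taken
halt.
Total executed instructions: 58.

58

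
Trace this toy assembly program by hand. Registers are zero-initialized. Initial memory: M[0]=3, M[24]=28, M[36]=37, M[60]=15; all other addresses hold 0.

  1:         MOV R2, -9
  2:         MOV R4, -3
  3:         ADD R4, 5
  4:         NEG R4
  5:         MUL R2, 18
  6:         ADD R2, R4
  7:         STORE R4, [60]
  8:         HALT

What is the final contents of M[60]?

after MOV R2, -9: R2=-9
after MOV R4, -3: R4=-3
after ADD R4, 5: R4=(-3)+5=2
after NEG R4: R4=-(2)=-2
after MUL R2, 18: R2=(-9)*18=-162
after ADD R2, R4: R2=(-162)+(-2)=-164
STORE R4, [60] → M[60]=-2
halt.

-2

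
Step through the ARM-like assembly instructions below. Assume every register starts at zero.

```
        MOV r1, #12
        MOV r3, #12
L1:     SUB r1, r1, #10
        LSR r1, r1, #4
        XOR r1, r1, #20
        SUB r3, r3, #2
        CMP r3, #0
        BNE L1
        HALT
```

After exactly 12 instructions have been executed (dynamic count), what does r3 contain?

8

after MOV r1, #12: r1=12
after MOV r3, #12: r3=12
after SUB r1, r1, #10: r1=12-10=2
after LSR r1, r1, #4: r1=2>>4=0
after XOR r1, r1, #20: r1=0^20=20
after SUB r3, r3, #2: r3=12-2=10
CMP r3, #0  (cmp 10,0)
BNE L1: taken
after SUB r1, r1, #10: r1=20-10=10
after LSR r1, r1, #4: r1=10>>4=0
after XOR r1, r1, #20: r1=0^20=20
after SUB r3, r3, #2: r3=10-2=8
After step 12: r3 = 8.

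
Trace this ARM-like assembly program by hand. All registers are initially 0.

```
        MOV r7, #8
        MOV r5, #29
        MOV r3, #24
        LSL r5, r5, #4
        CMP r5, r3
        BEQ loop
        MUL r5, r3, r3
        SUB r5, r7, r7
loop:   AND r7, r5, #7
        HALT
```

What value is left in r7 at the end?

0

MOV r7, #8 → r7=8
MOV r5, #29 → r5=29
MOV r3, #24 → r3=24
LSL r5, r5, #4 → r5=29<<4=464
CMP r5, r3  (cmp 464,24)
BEQ loop: not taken
MUL r5, r3, r3 → r5=24*24=576
SUB r5, r7, r7 → r5=8-8=0
AND r7, r5, #7 → r7=0&7=0
halt.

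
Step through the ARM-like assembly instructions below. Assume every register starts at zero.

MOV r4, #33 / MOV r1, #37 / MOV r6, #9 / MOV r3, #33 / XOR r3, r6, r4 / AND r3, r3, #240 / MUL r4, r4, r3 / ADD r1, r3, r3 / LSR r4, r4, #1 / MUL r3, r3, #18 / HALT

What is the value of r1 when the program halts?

64

MOV r4, #33 → r4=33
MOV r1, #37 → r1=37
MOV r6, #9 → r6=9
MOV r3, #33 → r3=33
XOR r3, r6, r4 → r3=9^33=40
AND r3, r3, #240 → r3=40&240=32
MUL r4, r4, r3 → r4=33*32=1056
ADD r1, r3, r3 → r1=32+32=64
LSR r4, r4, #1 → r4=1056>>1=528
MUL r3, r3, #18 → r3=32*18=576
halt.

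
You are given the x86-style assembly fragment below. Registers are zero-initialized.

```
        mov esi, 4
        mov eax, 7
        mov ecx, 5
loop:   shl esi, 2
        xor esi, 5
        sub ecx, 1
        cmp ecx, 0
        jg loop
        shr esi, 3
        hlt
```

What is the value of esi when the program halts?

esi=4
eax=7
ecx=5
esi=4<<2=16
esi=16^5=21
ecx=5-1=4
cmp ecx, 0  (cmp 4,0)
jg loop: taken
esi=21<<2=84
esi=84^5=81
ecx=4-1=3
cmp ecx, 0  (cmp 3,0)
jg loop: taken
esi=81<<2=324
esi=324^5=321
ecx=3-1=2
cmp ecx, 0  (cmp 2,0)
jg loop: taken
esi=321<<2=1284
esi=1284^5=1281
ecx=2-1=1
cmp ecx, 0  (cmp 1,0)
jg loop: taken
esi=1281<<2=5124
esi=5124^5=5121
ecx=1-1=0
cmp ecx, 0  (cmp 0,0)
jg loop: not taken
esi=5121>>3=640
halt.

640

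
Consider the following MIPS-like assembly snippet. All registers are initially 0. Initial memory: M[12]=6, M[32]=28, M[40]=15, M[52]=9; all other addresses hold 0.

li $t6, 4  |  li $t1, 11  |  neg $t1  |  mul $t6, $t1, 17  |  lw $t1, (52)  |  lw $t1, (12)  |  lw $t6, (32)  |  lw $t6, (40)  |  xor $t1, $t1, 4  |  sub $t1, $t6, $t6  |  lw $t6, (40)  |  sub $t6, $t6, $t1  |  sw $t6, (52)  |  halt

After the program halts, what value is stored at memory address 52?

li $t6, 4 → $t6=4
li $t1, 11 → $t1=11
neg $t1 → $t1=-(11)=-11
mul $t6, $t1, 17 → $t6=(-11)*17=-187
lw $t1, (52) → $t1=M[52]=9
lw $t1, (12) → $t1=M[12]=6
lw $t6, (32) → $t6=M[32]=28
lw $t6, (40) → $t6=M[40]=15
xor $t1, $t1, 4 → $t1=6^4=2
sub $t1, $t6, $t6 → $t1=15-15=0
lw $t6, (40) → $t6=M[40]=15
sub $t6, $t6, $t1 → $t6=15-0=15
sw $t6, (52) → M[52]=15
halt.

15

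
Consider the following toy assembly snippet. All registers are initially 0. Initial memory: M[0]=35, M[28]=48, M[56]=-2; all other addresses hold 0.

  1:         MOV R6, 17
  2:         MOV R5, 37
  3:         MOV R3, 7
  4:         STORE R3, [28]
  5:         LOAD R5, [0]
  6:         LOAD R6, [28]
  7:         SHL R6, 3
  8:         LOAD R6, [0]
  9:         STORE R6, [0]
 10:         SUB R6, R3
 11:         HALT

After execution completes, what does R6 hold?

MOV R6, 17 → R6=17
MOV R5, 37 → R5=37
MOV R3, 7 → R3=7
STORE R3, [28] → M[28]=7
LOAD R5, [0] → R5=M[0]=35
LOAD R6, [28] → R6=M[28]=7
SHL R6, 3 → R6=7<<3=56
LOAD R6, [0] → R6=M[0]=35
STORE R6, [0] → M[0]=35
SUB R6, R3 → R6=35-7=28
halt.

28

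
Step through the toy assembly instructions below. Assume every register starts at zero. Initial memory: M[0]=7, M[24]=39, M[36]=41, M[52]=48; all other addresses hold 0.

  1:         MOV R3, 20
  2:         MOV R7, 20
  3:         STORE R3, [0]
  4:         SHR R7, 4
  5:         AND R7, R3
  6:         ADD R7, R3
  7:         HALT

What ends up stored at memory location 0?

R3=20
R7=20
STORE R3, [0] → M[0]=20
R7=20>>4=1
R7=1&20=0
R7=0+20=20
halt.

20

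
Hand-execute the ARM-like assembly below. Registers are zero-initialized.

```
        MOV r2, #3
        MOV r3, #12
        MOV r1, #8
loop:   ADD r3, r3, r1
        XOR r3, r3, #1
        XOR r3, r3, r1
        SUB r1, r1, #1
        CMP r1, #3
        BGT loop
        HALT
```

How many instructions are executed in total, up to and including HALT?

34

r2=3
r3=12
r1=8
r3=12+8=20
r3=20^1=21
r3=21^8=29
r1=8-1=7
CMP r1, #3  (cmp 7,3)
BGT loop: taken
r3=29+7=36
r3=36^1=37
r3=37^7=34
r1=7-1=6
CMP r1, #3  (cmp 6,3)
BGT loop: taken
r3=34+6=40
r3=40^1=41
r3=41^6=47
r1=6-1=5
CMP r1, #3  (cmp 5,3)
BGT loop: taken
r3=47+5=52
r3=52^1=53
r3=53^5=48
r1=5-1=4
CMP r1, #3  (cmp 4,3)
BGT loop: taken
r3=48+4=52
r3=52^1=53
r3=53^4=49
r1=4-1=3
CMP r1, #3  (cmp 3,3)
BGT loop: not taken
halt.
Total executed instructions: 34.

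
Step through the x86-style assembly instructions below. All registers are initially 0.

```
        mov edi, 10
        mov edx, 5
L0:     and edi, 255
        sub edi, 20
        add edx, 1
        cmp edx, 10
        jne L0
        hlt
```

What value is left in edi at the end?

mov edi, 10 → edi=10
mov edx, 5 → edx=5
and edi, 255 → edi=10&255=10
sub edi, 20 → edi=10-20=-10
add edx, 1 → edx=5+1=6
cmp edx, 10  (cmp 6,10)
jne L0: taken
and edi, 255 → edi=(-10)&255=246
sub edi, 20 → edi=246-20=226
add edx, 1 → edx=6+1=7
cmp edx, 10  (cmp 7,10)
jne L0: taken
and edi, 255 → edi=226&255=226
sub edi, 20 → edi=226-20=206
add edx, 1 → edx=7+1=8
cmp edx, 10  (cmp 8,10)
jne L0: taken
and edi, 255 → edi=206&255=206
sub edi, 20 → edi=206-20=186
add edx, 1 → edx=8+1=9
cmp edx, 10  (cmp 9,10)
jne L0: taken
and edi, 255 → edi=186&255=186
sub edi, 20 → edi=186-20=166
add edx, 1 → edx=9+1=10
cmp edx, 10  (cmp 10,10)
jne L0: not taken
halt.

166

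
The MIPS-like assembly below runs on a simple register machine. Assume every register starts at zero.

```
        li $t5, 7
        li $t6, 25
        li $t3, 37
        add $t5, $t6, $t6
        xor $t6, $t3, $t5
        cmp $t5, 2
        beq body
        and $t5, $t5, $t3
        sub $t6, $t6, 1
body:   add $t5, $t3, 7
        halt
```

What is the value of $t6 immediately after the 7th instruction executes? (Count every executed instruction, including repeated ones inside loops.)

li $t5, 7 → $t5=7
li $t6, 25 → $t6=25
li $t3, 37 → $t3=37
add $t5, $t6, $t6 → $t5=25+25=50
xor $t6, $t3, $t5 → $t6=37^50=23
cmp $t5, 2  (cmp 50,2)
beq body: not taken
After step 7: $t6 = 23.

23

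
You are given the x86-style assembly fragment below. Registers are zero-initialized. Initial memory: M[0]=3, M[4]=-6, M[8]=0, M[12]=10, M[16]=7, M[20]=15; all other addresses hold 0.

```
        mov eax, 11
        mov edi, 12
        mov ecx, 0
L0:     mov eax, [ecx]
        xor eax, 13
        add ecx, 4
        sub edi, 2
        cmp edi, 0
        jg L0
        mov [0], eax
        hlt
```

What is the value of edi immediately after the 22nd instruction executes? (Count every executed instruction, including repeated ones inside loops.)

6

eax=11
edi=12
ecx=0
eax=M[0]=3
eax=3^13=14
ecx=0+4=4
edi=12-2=10
cmp edi, 0  (cmp 10,0)
jg L0: taken
eax=M[4]=-6
eax=(-6)^13=-9
ecx=4+4=8
edi=10-2=8
cmp edi, 0  (cmp 8,0)
jg L0: taken
eax=M[8]=0
eax=0^13=13
ecx=8+4=12
edi=8-2=6
cmp edi, 0  (cmp 6,0)
jg L0: taken
eax=M[12]=10
After step 22: edi = 6.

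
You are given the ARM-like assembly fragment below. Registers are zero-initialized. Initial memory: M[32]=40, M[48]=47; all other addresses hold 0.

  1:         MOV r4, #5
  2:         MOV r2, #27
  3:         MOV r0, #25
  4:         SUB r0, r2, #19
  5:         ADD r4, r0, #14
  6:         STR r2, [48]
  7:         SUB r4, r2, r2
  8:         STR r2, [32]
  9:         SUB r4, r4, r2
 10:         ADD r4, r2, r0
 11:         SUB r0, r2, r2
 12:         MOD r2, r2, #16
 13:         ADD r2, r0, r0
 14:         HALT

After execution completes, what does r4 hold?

r4=5
r2=27
r0=25
r0=27-19=8
r4=8+14=22
STR r2, [48] → M[48]=27
r4=27-27=0
STR r2, [32] → M[32]=27
r4=0-27=-27
r4=27+8=35
r0=27-27=0
r2=27%16=11
r2=0+0=0
halt.

35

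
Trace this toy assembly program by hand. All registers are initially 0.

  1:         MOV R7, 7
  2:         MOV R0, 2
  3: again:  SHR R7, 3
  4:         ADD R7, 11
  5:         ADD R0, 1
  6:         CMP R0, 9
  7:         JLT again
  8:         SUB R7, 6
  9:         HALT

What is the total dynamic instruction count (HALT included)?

MOV R7, 7 → R7=7
MOV R0, 2 → R0=2
SHR R7, 3 → R7=7>>3=0
ADD R7, 11 → R7=0+11=11
ADD R0, 1 → R0=2+1=3
CMP R0, 9  (cmp 3,9)
JLT again: taken
SHR R7, 3 → R7=11>>3=1
ADD R7, 11 → R7=1+11=12
ADD R0, 1 → R0=3+1=4
CMP R0, 9  (cmp 4,9)
JLT again: taken
SHR R7, 3 → R7=12>>3=1
ADD R7, 11 → R7=1+11=12
ADD R0, 1 → R0=4+1=5
CMP R0, 9  (cmp 5,9)
JLT again: taken
SHR R7, 3 → R7=12>>3=1
ADD R7, 11 → R7=1+11=12
ADD R0, 1 → R0=5+1=6
CMP R0, 9  (cmp 6,9)
JLT again: taken
SHR R7, 3 → R7=12>>3=1
ADD R7, 11 → R7=1+11=12
ADD R0, 1 → R0=6+1=7
CMP R0, 9  (cmp 7,9)
JLT again: taken
SHR R7, 3 → R7=12>>3=1
ADD R7, 11 → R7=1+11=12
ADD R0, 1 → R0=7+1=8
CMP R0, 9  (cmp 8,9)
JLT again: taken
SHR R7, 3 → R7=12>>3=1
ADD R7, 11 → R7=1+11=12
ADD R0, 1 → R0=8+1=9
CMP R0, 9  (cmp 9,9)
JLT again: not taken
SUB R7, 6 → R7=12-6=6
halt.
Total executed instructions: 39.

39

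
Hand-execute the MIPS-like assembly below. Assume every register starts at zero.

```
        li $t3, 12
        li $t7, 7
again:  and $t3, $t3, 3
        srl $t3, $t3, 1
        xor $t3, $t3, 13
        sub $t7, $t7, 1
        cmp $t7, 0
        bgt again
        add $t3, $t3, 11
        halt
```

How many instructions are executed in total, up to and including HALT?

46

after li $t3, 12: $t3=12
after li $t7, 7: $t7=7
after and $t3, $t3, 3: $t3=12&3=0
after srl $t3, $t3, 1: $t3=0>>1=0
after xor $t3, $t3, 13: $t3=0^13=13
after sub $t7, $t7, 1: $t7=7-1=6
cmp $t7, 0  (cmp 6,0)
bgt again: taken
after and $t3, $t3, 3: $t3=13&3=1
after srl $t3, $t3, 1: $t3=1>>1=0
after xor $t3, $t3, 13: $t3=0^13=13
after sub $t7, $t7, 1: $t7=6-1=5
cmp $t7, 0  (cmp 5,0)
bgt again: taken
after and $t3, $t3, 3: $t3=13&3=1
after srl $t3, $t3, 1: $t3=1>>1=0
after xor $t3, $t3, 13: $t3=0^13=13
after sub $t7, $t7, 1: $t7=5-1=4
cmp $t7, 0  (cmp 4,0)
bgt again: taken
after and $t3, $t3, 3: $t3=13&3=1
after srl $t3, $t3, 1: $t3=1>>1=0
after xor $t3, $t3, 13: $t3=0^13=13
after sub $t7, $t7, 1: $t7=4-1=3
cmp $t7, 0  (cmp 3,0)
bgt again: taken
after and $t3, $t3, 3: $t3=13&3=1
after srl $t3, $t3, 1: $t3=1>>1=0
after xor $t3, $t3, 13: $t3=0^13=13
after sub $t7, $t7, 1: $t7=3-1=2
cmp $t7, 0  (cmp 2,0)
bgt again: taken
after and $t3, $t3, 3: $t3=13&3=1
after srl $t3, $t3, 1: $t3=1>>1=0
after xor $t3, $t3, 13: $t3=0^13=13
after sub $t7, $t7, 1: $t7=2-1=1
cmp $t7, 0  (cmp 1,0)
bgt again: taken
after and $t3, $t3, 3: $t3=13&3=1
after srl $t3, $t3, 1: $t3=1>>1=0
after xor $t3, $t3, 13: $t3=0^13=13
after sub $t7, $t7, 1: $t7=1-1=0
cmp $t7, 0  (cmp 0,0)
bgt again: not taken
after add $t3, $t3, 11: $t3=13+11=24
halt.
Total executed instructions: 46.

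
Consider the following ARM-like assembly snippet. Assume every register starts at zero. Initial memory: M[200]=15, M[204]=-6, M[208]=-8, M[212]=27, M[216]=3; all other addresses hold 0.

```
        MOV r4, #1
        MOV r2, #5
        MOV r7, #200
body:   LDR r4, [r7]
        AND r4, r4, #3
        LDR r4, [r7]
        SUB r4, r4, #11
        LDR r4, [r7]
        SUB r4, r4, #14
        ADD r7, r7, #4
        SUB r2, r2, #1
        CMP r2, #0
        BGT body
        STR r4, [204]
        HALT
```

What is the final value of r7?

r4=1
r2=5
r7=200
r4=M[200]=15
r4=15&3=3
r4=M[200]=15
r4=15-11=4
r4=M[200]=15
r4=15-14=1
r7=200+4=204
r2=5-1=4
CMP r2, #0  (cmp 4,0)
BGT body: taken
r4=M[204]=-6
r4=(-6)&3=2
r4=M[204]=-6
r4=(-6)-11=-17
r4=M[204]=-6
r4=(-6)-14=-20
r7=204+4=208
r2=4-1=3
CMP r2, #0  (cmp 3,0)
BGT body: taken
r4=M[208]=-8
r4=(-8)&3=0
r4=M[208]=-8
r4=(-8)-11=-19
r4=M[208]=-8
r4=(-8)-14=-22
r7=208+4=212
r2=3-1=2
CMP r2, #0  (cmp 2,0)
BGT body: taken
r4=M[212]=27
r4=27&3=3
r4=M[212]=27
r4=27-11=16
r4=M[212]=27
r4=27-14=13
r7=212+4=216
r2=2-1=1
CMP r2, #0  (cmp 1,0)
BGT body: taken
r4=M[216]=3
r4=3&3=3
r4=M[216]=3
r4=3-11=-8
r4=M[216]=3
r4=3-14=-11
r7=216+4=220
r2=1-1=0
CMP r2, #0  (cmp 0,0)
BGT body: not taken
STR r4, [204] → M[204]=-11
halt.

220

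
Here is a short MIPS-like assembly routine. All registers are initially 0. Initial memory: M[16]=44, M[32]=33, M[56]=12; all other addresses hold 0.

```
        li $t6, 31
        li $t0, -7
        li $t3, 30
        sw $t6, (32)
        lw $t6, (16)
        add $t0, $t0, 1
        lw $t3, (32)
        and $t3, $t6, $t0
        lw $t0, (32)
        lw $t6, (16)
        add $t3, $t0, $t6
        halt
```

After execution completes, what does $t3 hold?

75

li $t6, 31 → $t6=31
li $t0, -7 → $t0=-7
li $t3, 30 → $t3=30
sw $t6, (32) → M[32]=31
lw $t6, (16) → $t6=M[16]=44
add $t0, $t0, 1 → $t0=(-7)+1=-6
lw $t3, (32) → $t3=M[32]=31
and $t3, $t6, $t0 → $t3=44&(-6)=40
lw $t0, (32) → $t0=M[32]=31
lw $t6, (16) → $t6=M[16]=44
add $t3, $t0, $t6 → $t3=31+44=75
halt.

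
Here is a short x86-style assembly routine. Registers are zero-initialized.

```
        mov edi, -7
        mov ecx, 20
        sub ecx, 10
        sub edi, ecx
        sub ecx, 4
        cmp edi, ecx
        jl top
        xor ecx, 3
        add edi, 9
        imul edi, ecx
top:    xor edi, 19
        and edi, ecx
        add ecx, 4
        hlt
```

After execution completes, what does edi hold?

4

edi=-7
ecx=20
ecx=20-10=10
edi=(-7)-10=-17
ecx=10-4=6
cmp edi, ecx  (cmp -17,6)
jl top: taken
edi=(-17)^19=-4
edi=(-4)&6=4
ecx=6+4=10
halt.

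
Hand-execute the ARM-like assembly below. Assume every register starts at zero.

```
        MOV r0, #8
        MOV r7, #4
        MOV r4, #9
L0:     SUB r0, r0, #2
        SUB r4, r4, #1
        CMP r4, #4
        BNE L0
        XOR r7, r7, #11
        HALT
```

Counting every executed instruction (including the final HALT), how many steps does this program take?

after MOV r0, #8: r0=8
after MOV r7, #4: r7=4
after MOV r4, #9: r4=9
after SUB r0, r0, #2: r0=8-2=6
after SUB r4, r4, #1: r4=9-1=8
CMP r4, #4  (cmp 8,4)
BNE L0: taken
after SUB r0, r0, #2: r0=6-2=4
after SUB r4, r4, #1: r4=8-1=7
CMP r4, #4  (cmp 7,4)
BNE L0: taken
after SUB r0, r0, #2: r0=4-2=2
after SUB r4, r4, #1: r4=7-1=6
CMP r4, #4  (cmp 6,4)
BNE L0: taken
after SUB r0, r0, #2: r0=2-2=0
after SUB r4, r4, #1: r4=6-1=5
CMP r4, #4  (cmp 5,4)
BNE L0: taken
after SUB r0, r0, #2: r0=0-2=-2
after SUB r4, r4, #1: r4=5-1=4
CMP r4, #4  (cmp 4,4)
BNE L0: not taken
after XOR r7, r7, #11: r7=4^11=15
halt.
Total executed instructions: 25.

25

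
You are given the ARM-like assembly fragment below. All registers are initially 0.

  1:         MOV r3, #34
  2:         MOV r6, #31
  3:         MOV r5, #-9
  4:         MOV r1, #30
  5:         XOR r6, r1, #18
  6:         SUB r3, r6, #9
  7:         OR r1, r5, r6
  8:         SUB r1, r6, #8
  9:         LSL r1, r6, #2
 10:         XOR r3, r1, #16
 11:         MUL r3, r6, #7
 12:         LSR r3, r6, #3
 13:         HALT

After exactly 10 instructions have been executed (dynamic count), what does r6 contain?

12

MOV r3, #34 → r3=34
MOV r6, #31 → r6=31
MOV r5, #-9 → r5=-9
MOV r1, #30 → r1=30
XOR r6, r1, #18 → r6=30^18=12
SUB r3, r6, #9 → r3=12-9=3
OR r1, r5, r6 → r1=(-9)|12=-1
SUB r1, r6, #8 → r1=12-8=4
LSL r1, r6, #2 → r1=12<<2=48
XOR r3, r1, #16 → r3=48^16=32
After step 10: r6 = 12.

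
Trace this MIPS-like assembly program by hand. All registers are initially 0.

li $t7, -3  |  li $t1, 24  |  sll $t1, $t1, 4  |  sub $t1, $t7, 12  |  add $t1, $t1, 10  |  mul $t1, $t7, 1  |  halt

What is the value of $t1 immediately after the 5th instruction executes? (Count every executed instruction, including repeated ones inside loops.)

-5

$t7=-3
$t1=24
$t1=24<<4=384
$t1=(-3)-12=-15
$t1=(-15)+10=-5
After step 5: $t1 = -5.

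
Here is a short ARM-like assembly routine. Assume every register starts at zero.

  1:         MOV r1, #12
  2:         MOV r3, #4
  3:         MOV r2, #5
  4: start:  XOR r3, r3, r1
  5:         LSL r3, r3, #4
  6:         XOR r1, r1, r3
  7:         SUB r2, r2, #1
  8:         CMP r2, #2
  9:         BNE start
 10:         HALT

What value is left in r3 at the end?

2240

after MOV r1, #12: r1=12
after MOV r3, #4: r3=4
after MOV r2, #5: r2=5
after XOR r3, r3, r1: r3=4^12=8
after LSL r3, r3, #4: r3=8<<4=128
after XOR r1, r1, r3: r1=12^128=140
after SUB r2, r2, #1: r2=5-1=4
CMP r2, #2  (cmp 4,2)
BNE start: taken
after XOR r3, r3, r1: r3=128^140=12
after LSL r3, r3, #4: r3=12<<4=192
after XOR r1, r1, r3: r1=140^192=76
after SUB r2, r2, #1: r2=4-1=3
CMP r2, #2  (cmp 3,2)
BNE start: taken
after XOR r3, r3, r1: r3=192^76=140
after LSL r3, r3, #4: r3=140<<4=2240
after XOR r1, r1, r3: r1=76^2240=2188
after SUB r2, r2, #1: r2=3-1=2
CMP r2, #2  (cmp 2,2)
BNE start: not taken
halt.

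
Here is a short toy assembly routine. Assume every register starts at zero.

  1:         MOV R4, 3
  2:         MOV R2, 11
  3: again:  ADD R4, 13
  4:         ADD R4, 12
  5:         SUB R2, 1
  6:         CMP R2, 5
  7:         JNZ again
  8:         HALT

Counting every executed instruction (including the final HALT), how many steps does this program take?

R4=3
R2=11
R4=3+13=16
R4=16+12=28
R2=11-1=10
CMP R2, 5  (cmp 10,5)
JNZ again: taken
R4=28+13=41
R4=41+12=53
R2=10-1=9
CMP R2, 5  (cmp 9,5)
JNZ again: taken
R4=53+13=66
R4=66+12=78
R2=9-1=8
CMP R2, 5  (cmp 8,5)
JNZ again: taken
R4=78+13=91
R4=91+12=103
R2=8-1=7
CMP R2, 5  (cmp 7,5)
JNZ again: taken
R4=103+13=116
R4=116+12=128
R2=7-1=6
CMP R2, 5  (cmp 6,5)
JNZ again: taken
R4=128+13=141
R4=141+12=153
R2=6-1=5
CMP R2, 5  (cmp 5,5)
JNZ again: not taken
halt.
Total executed instructions: 33.

33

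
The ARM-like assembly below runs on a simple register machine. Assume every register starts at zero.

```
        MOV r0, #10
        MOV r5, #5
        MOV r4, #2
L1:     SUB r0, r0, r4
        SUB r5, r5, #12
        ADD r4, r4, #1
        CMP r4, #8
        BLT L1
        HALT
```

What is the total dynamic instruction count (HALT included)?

34

MOV r0, #10 → r0=10
MOV r5, #5 → r5=5
MOV r4, #2 → r4=2
SUB r0, r0, r4 → r0=10-2=8
SUB r5, r5, #12 → r5=5-12=-7
ADD r4, r4, #1 → r4=2+1=3
CMP r4, #8  (cmp 3,8)
BLT L1: taken
SUB r0, r0, r4 → r0=8-3=5
SUB r5, r5, #12 → r5=(-7)-12=-19
ADD r4, r4, #1 → r4=3+1=4
CMP r4, #8  (cmp 4,8)
BLT L1: taken
SUB r0, r0, r4 → r0=5-4=1
SUB r5, r5, #12 → r5=(-19)-12=-31
ADD r4, r4, #1 → r4=4+1=5
CMP r4, #8  (cmp 5,8)
BLT L1: taken
SUB r0, r0, r4 → r0=1-5=-4
SUB r5, r5, #12 → r5=(-31)-12=-43
ADD r4, r4, #1 → r4=5+1=6
CMP r4, #8  (cmp 6,8)
BLT L1: taken
SUB r0, r0, r4 → r0=(-4)-6=-10
SUB r5, r5, #12 → r5=(-43)-12=-55
ADD r4, r4, #1 → r4=6+1=7
CMP r4, #8  (cmp 7,8)
BLT L1: taken
SUB r0, r0, r4 → r0=(-10)-7=-17
SUB r5, r5, #12 → r5=(-55)-12=-67
ADD r4, r4, #1 → r4=7+1=8
CMP r4, #8  (cmp 8,8)
BLT L1: not taken
halt.
Total executed instructions: 34.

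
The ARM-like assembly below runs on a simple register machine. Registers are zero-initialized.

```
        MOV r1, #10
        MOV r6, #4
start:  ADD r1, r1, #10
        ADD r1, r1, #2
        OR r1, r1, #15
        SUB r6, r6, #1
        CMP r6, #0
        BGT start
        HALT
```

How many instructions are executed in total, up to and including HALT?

27

r1=10
r6=4
r1=10+10=20
r1=20+2=22
r1=22|15=31
r6=4-1=3
CMP r6, #0  (cmp 3,0)
BGT start: taken
r1=31+10=41
r1=41+2=43
r1=43|15=47
r6=3-1=2
CMP r6, #0  (cmp 2,0)
BGT start: taken
r1=47+10=57
r1=57+2=59
r1=59|15=63
r6=2-1=1
CMP r6, #0  (cmp 1,0)
BGT start: taken
r1=63+10=73
r1=73+2=75
r1=75|15=79
r6=1-1=0
CMP r6, #0  (cmp 0,0)
BGT start: not taken
halt.
Total executed instructions: 27.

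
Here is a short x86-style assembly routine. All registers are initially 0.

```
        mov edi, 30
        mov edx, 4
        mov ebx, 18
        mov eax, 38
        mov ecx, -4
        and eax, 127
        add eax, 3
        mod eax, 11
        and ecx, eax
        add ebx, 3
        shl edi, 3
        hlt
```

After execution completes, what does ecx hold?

edi=30
edx=4
ebx=18
eax=38
ecx=-4
eax=38&127=38
eax=38+3=41
eax=41%11=8
ecx=(-4)&8=8
ebx=18+3=21
edi=30<<3=240
halt.

8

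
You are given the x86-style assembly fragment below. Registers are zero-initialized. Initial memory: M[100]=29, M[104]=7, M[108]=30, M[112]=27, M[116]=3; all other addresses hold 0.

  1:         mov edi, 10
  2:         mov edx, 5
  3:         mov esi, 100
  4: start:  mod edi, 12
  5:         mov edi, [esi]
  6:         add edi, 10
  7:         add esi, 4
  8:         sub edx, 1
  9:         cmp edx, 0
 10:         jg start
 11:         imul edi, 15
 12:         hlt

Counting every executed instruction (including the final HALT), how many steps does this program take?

40

after mov edi, 10: edi=10
after mov edx, 5: edx=5
after mov esi, 100: esi=100
after mod edi, 12: edi=10%12=10
after mov edi, [esi]: edi=M[100]=29
after add edi, 10: edi=29+10=39
after add esi, 4: esi=100+4=104
after sub edx, 1: edx=5-1=4
cmp edx, 0  (cmp 4,0)
jg start: taken
after mod edi, 12: edi=39%12=3
after mov edi, [esi]: edi=M[104]=7
after add edi, 10: edi=7+10=17
after add esi, 4: esi=104+4=108
after sub edx, 1: edx=4-1=3
cmp edx, 0  (cmp 3,0)
jg start: taken
after mod edi, 12: edi=17%12=5
after mov edi, [esi]: edi=M[108]=30
after add edi, 10: edi=30+10=40
after add esi, 4: esi=108+4=112
after sub edx, 1: edx=3-1=2
cmp edx, 0  (cmp 2,0)
jg start: taken
after mod edi, 12: edi=40%12=4
after mov edi, [esi]: edi=M[112]=27
after add edi, 10: edi=27+10=37
after add esi, 4: esi=112+4=116
after sub edx, 1: edx=2-1=1
cmp edx, 0  (cmp 1,0)
jg start: taken
after mod edi, 12: edi=37%12=1
after mov edi, [esi]: edi=M[116]=3
after add edi, 10: edi=3+10=13
after add esi, 4: esi=116+4=120
after sub edx, 1: edx=1-1=0
cmp edx, 0  (cmp 0,0)
jg start: not taken
after imul edi, 15: edi=13*15=195
halt.
Total executed instructions: 40.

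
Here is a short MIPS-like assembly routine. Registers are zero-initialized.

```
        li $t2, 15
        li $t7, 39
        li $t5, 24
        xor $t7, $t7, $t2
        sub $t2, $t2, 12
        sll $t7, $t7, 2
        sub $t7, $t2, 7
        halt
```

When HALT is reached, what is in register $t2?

li $t2, 15 → $t2=15
li $t7, 39 → $t7=39
li $t5, 24 → $t5=24
xor $t7, $t7, $t2 → $t7=39^15=40
sub $t2, $t2, 12 → $t2=15-12=3
sll $t7, $t7, 2 → $t7=40<<2=160
sub $t7, $t2, 7 → $t7=3-7=-4
halt.

3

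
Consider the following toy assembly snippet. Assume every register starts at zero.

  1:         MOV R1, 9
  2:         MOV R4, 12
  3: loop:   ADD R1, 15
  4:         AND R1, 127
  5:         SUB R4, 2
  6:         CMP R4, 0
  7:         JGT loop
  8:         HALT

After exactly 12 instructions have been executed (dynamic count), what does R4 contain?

R1=9
R4=12
R1=9+15=24
R1=24&127=24
R4=12-2=10
CMP R4, 0  (cmp 10,0)
JGT loop: taken
R1=24+15=39
R1=39&127=39
R4=10-2=8
CMP R4, 0  (cmp 8,0)
JGT loop: taken
After step 12: R4 = 8.

8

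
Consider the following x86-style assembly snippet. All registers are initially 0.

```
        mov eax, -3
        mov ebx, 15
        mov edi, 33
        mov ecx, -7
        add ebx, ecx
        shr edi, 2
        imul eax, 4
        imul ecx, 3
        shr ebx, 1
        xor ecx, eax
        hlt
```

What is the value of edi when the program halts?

8

after mov eax, -3: eax=-3
after mov ebx, 15: ebx=15
after mov edi, 33: edi=33
after mov ecx, -7: ecx=-7
after add ebx, ecx: ebx=15+(-7)=8
after shr edi, 2: edi=33>>2=8
after imul eax, 4: eax=(-3)*4=-12
after imul ecx, 3: ecx=(-7)*3=-21
after shr ebx, 1: ebx=8>>1=4
after xor ecx, eax: ecx=(-21)^(-12)=31
halt.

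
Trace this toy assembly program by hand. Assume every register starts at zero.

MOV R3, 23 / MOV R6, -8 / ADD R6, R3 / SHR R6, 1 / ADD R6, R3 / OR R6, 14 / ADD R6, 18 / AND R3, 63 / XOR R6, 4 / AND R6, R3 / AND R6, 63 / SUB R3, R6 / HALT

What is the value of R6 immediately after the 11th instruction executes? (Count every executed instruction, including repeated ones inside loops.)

MOV R3, 23 → R3=23
MOV R6, -8 → R6=-8
ADD R6, R3 → R6=(-8)+23=15
SHR R6, 1 → R6=15>>1=7
ADD R6, R3 → R6=7+23=30
OR R6, 14 → R6=30|14=30
ADD R6, 18 → R6=30+18=48
AND R3, 63 → R3=23&63=23
XOR R6, 4 → R6=48^4=52
AND R6, R3 → R6=52&23=20
AND R6, 63 → R6=20&63=20
After step 11: R6 = 20.

20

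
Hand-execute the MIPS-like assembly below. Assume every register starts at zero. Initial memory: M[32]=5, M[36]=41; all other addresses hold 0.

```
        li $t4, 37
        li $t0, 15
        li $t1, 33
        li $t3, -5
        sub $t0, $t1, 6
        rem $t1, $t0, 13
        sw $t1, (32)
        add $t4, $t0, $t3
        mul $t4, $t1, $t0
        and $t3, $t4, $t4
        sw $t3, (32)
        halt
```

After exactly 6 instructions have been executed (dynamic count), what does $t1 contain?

1

after li $t4, 37: $t4=37
after li $t0, 15: $t0=15
after li $t1, 33: $t1=33
after li $t3, -5: $t3=-5
after sub $t0, $t1, 6: $t0=33-6=27
after rem $t1, $t0, 13: $t1=27%13=1
After step 6: $t1 = 1.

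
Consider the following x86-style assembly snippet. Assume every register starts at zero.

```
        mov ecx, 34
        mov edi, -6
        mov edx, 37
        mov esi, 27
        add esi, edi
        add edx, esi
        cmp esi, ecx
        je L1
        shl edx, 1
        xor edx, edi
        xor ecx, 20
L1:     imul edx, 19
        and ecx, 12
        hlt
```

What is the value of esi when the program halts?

21

after mov ecx, 34: ecx=34
after mov edi, -6: edi=-6
after mov edx, 37: edx=37
after mov esi, 27: esi=27
after add esi, edi: esi=27+(-6)=21
after add edx, esi: edx=37+21=58
cmp esi, ecx  (cmp 21,34)
je L1: not taken
after shl edx, 1: edx=58<<1=116
after xor edx, edi: edx=116^(-6)=-114
after xor ecx, 20: ecx=34^20=54
after imul edx, 19: edx=(-114)*19=-2166
after and ecx, 12: ecx=54&12=4
halt.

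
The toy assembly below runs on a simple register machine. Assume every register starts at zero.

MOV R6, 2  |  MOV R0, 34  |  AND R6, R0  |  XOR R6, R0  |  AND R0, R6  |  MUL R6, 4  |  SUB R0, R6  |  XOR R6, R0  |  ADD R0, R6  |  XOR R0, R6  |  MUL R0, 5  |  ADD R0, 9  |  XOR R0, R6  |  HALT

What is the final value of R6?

after MOV R6, 2: R6=2
after MOV R0, 34: R0=34
after AND R6, R0: R6=2&34=2
after XOR R6, R0: R6=2^34=32
after AND R0, R6: R0=34&32=32
after MUL R6, 4: R6=32*4=128
after SUB R0, R6: R0=32-128=-96
after XOR R6, R0: R6=128^(-96)=-224
after ADD R0, R6: R0=(-96)+(-224)=-320
after XOR R0, R6: R0=(-320)^(-224)=480
after MUL R0, 5: R0=480*5=2400
after ADD R0, 9: R0=2400+9=2409
after XOR R0, R6: R0=2409^(-224)=-2487
halt.

-224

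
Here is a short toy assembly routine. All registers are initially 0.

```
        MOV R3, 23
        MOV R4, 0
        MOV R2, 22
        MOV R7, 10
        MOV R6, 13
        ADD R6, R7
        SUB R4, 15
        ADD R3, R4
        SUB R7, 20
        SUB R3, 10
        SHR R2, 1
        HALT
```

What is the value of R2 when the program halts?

11

MOV R3, 23 → R3=23
MOV R4, 0 → R4=0
MOV R2, 22 → R2=22
MOV R7, 10 → R7=10
MOV R6, 13 → R6=13
ADD R6, R7 → R6=13+10=23
SUB R4, 15 → R4=0-15=-15
ADD R3, R4 → R3=23+(-15)=8
SUB R7, 20 → R7=10-20=-10
SUB R3, 10 → R3=8-10=-2
SHR R2, 1 → R2=22>>1=11
halt.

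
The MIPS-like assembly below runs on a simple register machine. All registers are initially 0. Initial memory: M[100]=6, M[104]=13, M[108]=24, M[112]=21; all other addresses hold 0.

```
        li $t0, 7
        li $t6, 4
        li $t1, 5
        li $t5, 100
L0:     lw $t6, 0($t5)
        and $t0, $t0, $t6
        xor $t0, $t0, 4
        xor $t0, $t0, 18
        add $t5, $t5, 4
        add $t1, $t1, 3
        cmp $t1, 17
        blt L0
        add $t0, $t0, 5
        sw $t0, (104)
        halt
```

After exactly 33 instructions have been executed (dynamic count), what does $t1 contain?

$t0=7
$t6=4
$t1=5
$t5=100
$t6=M[100]=6
$t0=7&6=6
$t0=6^4=2
$t0=2^18=16
$t5=100+4=104
$t1=5+3=8
cmp $t1, 17  (cmp 8,17)
blt L0: taken
$t6=M[104]=13
$t0=16&13=0
$t0=0^4=4
$t0=4^18=22
$t5=104+4=108
$t1=8+3=11
cmp $t1, 17  (cmp 11,17)
blt L0: taken
$t6=M[108]=24
$t0=22&24=16
$t0=16^4=20
$t0=20^18=6
$t5=108+4=112
$t1=11+3=14
cmp $t1, 17  (cmp 14,17)
blt L0: taken
$t6=M[112]=21
$t0=6&21=4
$t0=4^4=0
$t0=0^18=18
$t5=112+4=116
After step 33: $t1 = 14.

14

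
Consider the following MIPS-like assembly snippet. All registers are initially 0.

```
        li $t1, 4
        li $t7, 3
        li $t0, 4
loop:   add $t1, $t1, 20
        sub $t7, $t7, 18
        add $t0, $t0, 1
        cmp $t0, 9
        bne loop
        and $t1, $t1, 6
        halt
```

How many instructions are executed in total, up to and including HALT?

after li $t1, 4: $t1=4
after li $t7, 3: $t7=3
after li $t0, 4: $t0=4
after add $t1, $t1, 20: $t1=4+20=24
after sub $t7, $t7, 18: $t7=3-18=-15
after add $t0, $t0, 1: $t0=4+1=5
cmp $t0, 9  (cmp 5,9)
bne loop: taken
after add $t1, $t1, 20: $t1=24+20=44
after sub $t7, $t7, 18: $t7=(-15)-18=-33
after add $t0, $t0, 1: $t0=5+1=6
cmp $t0, 9  (cmp 6,9)
bne loop: taken
after add $t1, $t1, 20: $t1=44+20=64
after sub $t7, $t7, 18: $t7=(-33)-18=-51
after add $t0, $t0, 1: $t0=6+1=7
cmp $t0, 9  (cmp 7,9)
bne loop: taken
after add $t1, $t1, 20: $t1=64+20=84
after sub $t7, $t7, 18: $t7=(-51)-18=-69
after add $t0, $t0, 1: $t0=7+1=8
cmp $t0, 9  (cmp 8,9)
bne loop: taken
after add $t1, $t1, 20: $t1=84+20=104
after sub $t7, $t7, 18: $t7=(-69)-18=-87
after add $t0, $t0, 1: $t0=8+1=9
cmp $t0, 9  (cmp 9,9)
bne loop: not taken
after and $t1, $t1, 6: $t1=104&6=0
halt.
Total executed instructions: 30.

30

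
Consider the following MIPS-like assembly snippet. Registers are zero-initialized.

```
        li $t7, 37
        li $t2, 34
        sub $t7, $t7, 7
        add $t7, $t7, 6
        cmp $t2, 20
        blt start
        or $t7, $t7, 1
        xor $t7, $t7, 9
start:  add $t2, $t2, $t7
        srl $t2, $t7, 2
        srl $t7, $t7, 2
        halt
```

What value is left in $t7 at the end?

11

li $t7, 37 → $t7=37
li $t2, 34 → $t2=34
sub $t7, $t7, 7 → $t7=37-7=30
add $t7, $t7, 6 → $t7=30+6=36
cmp $t2, 20  (cmp 34,20)
blt start: not taken
or $t7, $t7, 1 → $t7=36|1=37
xor $t7, $t7, 9 → $t7=37^9=44
add $t2, $t2, $t7 → $t2=34+44=78
srl $t2, $t7, 2 → $t2=44>>2=11
srl $t7, $t7, 2 → $t7=44>>2=11
halt.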